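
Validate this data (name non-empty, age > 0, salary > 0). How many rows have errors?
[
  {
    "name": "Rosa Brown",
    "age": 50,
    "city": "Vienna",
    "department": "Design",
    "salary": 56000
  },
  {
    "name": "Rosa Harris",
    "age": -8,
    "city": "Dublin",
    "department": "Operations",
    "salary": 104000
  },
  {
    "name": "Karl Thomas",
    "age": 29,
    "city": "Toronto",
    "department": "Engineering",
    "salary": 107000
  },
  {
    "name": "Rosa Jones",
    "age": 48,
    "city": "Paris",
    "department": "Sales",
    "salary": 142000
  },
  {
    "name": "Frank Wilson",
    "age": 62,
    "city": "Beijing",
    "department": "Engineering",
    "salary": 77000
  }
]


Validating 5 records:
Rules: name non-empty, age > 0, salary > 0

  Row 1 (Rosa Brown): OK
  Row 2 (Rosa Harris): negative age: -8
  Row 3 (Karl Thomas): OK
  Row 4 (Rosa Jones): OK
  Row 5 (Frank Wilson): OK

Total errors: 1

1 errors


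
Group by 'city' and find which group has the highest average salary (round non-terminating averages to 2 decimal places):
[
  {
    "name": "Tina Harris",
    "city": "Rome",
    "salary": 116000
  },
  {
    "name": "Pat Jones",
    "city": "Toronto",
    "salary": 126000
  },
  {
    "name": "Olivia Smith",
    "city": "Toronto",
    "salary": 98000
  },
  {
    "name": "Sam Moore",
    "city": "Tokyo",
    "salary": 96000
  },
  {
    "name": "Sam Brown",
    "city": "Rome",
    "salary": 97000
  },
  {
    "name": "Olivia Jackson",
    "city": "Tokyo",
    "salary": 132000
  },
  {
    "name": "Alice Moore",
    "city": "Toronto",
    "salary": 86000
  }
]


Group by: city

Groups:
  Rome: 2 people, avg salary = 213000/2 = $106500
  Tokyo: 2 people, avg salary = 228000/2 = $114000
  Toronto: 3 people, avg salary = 310000/3 ≈ $103333.33

Highest average salary: Tokyo ($114000)

Tokyo ($114000)


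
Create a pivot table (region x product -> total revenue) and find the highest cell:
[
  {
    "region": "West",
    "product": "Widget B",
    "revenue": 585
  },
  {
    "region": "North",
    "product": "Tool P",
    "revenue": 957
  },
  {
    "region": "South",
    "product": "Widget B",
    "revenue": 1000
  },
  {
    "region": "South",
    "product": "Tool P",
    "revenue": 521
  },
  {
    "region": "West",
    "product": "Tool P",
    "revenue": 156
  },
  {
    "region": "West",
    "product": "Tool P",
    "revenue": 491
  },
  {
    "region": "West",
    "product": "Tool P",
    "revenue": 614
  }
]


Pivot: region (rows) x product (columns) -> total revenue

     Tool P        Widget B    
North          957             0  
South          521          1000  
West          1261           585  

Highest: West / Tool P = $1261

West / Tool P = $1261


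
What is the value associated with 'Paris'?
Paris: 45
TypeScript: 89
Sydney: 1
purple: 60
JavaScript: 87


Looking up key 'Paris'
Value: 45

45


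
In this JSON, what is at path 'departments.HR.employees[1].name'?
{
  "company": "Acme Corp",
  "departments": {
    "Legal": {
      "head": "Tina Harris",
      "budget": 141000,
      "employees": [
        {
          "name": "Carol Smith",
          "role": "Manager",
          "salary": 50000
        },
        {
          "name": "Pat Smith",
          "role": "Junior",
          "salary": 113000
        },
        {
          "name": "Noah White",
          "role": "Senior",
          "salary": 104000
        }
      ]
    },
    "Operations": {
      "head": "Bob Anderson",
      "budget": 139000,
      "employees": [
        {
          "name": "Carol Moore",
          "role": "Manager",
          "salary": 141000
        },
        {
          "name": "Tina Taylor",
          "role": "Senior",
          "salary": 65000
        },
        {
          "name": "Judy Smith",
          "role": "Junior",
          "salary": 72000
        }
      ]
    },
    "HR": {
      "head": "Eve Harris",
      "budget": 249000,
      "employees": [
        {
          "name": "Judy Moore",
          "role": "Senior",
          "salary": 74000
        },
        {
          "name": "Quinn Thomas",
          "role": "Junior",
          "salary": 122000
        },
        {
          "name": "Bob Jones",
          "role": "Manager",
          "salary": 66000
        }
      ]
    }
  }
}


Path: departments.HR.employees[1].name

Navigate:
  -> departments
  -> HR
  -> employees[1].name = 'Quinn Thomas'

Quinn Thomas


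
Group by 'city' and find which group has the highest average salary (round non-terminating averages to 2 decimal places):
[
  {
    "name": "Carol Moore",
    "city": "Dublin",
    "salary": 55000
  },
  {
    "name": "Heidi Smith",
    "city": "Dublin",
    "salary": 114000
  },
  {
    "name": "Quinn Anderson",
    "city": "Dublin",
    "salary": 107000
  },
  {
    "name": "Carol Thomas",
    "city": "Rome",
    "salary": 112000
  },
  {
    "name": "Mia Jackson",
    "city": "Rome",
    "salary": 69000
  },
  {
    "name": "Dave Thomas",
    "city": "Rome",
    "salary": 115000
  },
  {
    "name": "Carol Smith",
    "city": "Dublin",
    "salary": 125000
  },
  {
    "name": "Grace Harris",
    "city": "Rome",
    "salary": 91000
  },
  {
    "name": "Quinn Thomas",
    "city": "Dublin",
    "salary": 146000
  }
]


Group by: city

Groups:
  Dublin: 5 people, avg salary = 547000/5 = $109400
  Rome: 4 people, avg salary = 387000/4 = $96750

Highest average salary: Dublin ($109400)

Dublin ($109400)


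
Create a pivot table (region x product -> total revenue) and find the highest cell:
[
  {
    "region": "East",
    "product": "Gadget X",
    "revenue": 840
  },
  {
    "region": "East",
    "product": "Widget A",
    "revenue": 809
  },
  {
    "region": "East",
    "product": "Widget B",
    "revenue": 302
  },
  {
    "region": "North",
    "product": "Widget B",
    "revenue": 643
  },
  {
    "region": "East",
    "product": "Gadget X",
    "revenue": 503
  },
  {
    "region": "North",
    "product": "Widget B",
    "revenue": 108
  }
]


Pivot: region (rows) x product (columns) -> total revenue

     Gadget X      Widget A      Widget B    
East          1343           809           302  
North            0             0           751  

Highest: East / Gadget X = $1343

East / Gadget X = $1343


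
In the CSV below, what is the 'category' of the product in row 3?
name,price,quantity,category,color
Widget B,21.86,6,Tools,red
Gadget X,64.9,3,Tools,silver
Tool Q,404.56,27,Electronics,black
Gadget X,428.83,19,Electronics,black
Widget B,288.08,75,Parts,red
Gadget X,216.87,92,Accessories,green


Query: Row 3 ('Tool Q'), column 'category'
Value: Electronics

Electronics


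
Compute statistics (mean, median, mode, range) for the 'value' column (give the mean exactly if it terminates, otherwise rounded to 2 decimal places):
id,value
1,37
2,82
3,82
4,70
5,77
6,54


Data: [37, 82, 82, 70, 77, 54]
Count: 6
Sum: 402
Mean: 402/6 = 67
Sorted: [37, 54, 70, 77, 82, 82]
Median: 73.5
Mode: 82 (2 times)
Range: 82 - 37 = 45
Min: 37, Max: 82

mean=67, median=73.5, mode=82, range=45


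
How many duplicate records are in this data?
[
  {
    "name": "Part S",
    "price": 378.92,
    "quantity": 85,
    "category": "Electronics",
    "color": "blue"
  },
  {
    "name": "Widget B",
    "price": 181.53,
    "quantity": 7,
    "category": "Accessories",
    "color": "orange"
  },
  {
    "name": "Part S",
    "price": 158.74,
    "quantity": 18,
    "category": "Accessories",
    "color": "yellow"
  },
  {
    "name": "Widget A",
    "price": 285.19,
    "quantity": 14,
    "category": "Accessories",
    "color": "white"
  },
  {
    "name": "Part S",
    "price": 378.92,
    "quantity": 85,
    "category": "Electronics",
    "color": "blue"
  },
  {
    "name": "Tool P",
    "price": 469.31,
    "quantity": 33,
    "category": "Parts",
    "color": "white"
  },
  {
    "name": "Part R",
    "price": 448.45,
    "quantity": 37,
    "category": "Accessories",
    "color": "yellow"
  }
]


Checking 7 records for duplicates:

  Row 1: Part S ($378.92, qty 85)
  Row 2: Widget B ($181.53, qty 7)
  Row 3: Part S ($158.74, qty 18)
  Row 4: Widget A ($285.19, qty 14)
  Row 5: Part S ($378.92, qty 85) <-- DUPLICATE
  Row 6: Tool P ($469.31, qty 33)
  Row 7: Part R ($448.45, qty 37)

Duplicates found: 1
Unique records: 6

1 duplicates, 6 unique


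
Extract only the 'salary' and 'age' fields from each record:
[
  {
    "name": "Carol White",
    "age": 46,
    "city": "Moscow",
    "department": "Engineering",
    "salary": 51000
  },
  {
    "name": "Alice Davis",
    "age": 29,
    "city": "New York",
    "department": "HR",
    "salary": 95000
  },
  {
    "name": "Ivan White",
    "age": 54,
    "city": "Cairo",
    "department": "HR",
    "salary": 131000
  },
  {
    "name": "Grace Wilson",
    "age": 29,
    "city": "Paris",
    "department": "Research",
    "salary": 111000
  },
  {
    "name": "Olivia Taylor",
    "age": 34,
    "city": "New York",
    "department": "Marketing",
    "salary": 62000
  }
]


Original: 5 records with fields: name, age, city, department, salary
Keep: ['salary', 'age']
Drop: ['name', 'city', 'department']
Result: 5 records, 2 fields each

[
  {
    "salary": 51000,
    "age": 46
  },
  {
    "salary": 95000,
    "age": 29
  },
  {
    "salary": 131000,
    "age": 54
  },
  {
    "salary": 111000,
    "age": 29
  },
  {
    "salary": 62000,
    "age": 34
  }
]


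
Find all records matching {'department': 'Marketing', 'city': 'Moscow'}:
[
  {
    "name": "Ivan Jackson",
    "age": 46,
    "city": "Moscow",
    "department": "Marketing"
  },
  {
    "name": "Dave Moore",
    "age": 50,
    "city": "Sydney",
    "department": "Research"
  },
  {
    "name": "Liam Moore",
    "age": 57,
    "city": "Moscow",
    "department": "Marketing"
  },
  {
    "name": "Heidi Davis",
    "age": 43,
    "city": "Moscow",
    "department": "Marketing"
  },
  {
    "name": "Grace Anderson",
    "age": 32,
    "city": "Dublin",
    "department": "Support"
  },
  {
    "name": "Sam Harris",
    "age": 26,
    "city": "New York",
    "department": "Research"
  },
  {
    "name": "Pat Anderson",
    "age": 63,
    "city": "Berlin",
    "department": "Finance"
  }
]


Search criteria: {'department': 'Marketing', 'city': 'Moscow'}

Checking 7 records:
  Ivan Jackson: {department: Marketing, city: Moscow} <-- MATCH
  Dave Moore: {department: Research, city: Sydney}
  Liam Moore: {department: Marketing, city: Moscow} <-- MATCH
  Heidi Davis: {department: Marketing, city: Moscow} <-- MATCH
  Grace Anderson: {department: Support, city: Dublin}
  Sam Harris: {department: Research, city: New York}
  Pat Anderson: {department: Finance, city: Berlin}

Matches: ["Ivan Jackson", "Liam Moore", "Heidi Davis"]

["Ivan Jackson", "Liam Moore", "Heidi Davis"]


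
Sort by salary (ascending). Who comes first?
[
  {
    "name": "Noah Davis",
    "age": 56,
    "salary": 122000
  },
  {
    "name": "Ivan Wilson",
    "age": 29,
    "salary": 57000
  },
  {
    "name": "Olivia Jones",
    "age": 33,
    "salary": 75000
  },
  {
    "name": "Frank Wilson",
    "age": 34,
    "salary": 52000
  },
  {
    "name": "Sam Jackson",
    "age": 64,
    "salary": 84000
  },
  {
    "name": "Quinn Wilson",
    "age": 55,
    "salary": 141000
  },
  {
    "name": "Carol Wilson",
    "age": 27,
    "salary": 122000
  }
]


Sort by: salary (ascending)

Sorted order:
  1. Frank Wilson (salary = 52000)
  2. Ivan Wilson (salary = 57000)
  3. Olivia Jones (salary = 75000)
  4. Sam Jackson (salary = 84000)
  5. Noah Davis (salary = 122000)
  6. Carol Wilson (salary = 122000)
  7. Quinn Wilson (salary = 141000)

First: Frank Wilson

Frank Wilson


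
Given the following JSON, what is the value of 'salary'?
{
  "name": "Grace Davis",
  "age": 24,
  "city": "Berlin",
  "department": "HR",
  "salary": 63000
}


Looking up field 'salary'
Value: 63000

63000


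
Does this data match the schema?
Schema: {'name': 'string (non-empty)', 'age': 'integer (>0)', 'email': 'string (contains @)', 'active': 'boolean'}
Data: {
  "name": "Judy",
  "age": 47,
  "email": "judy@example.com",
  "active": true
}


Validating each field against schema:
  name: OK (non-empty string)
  age: OK (positive integer)
  email: OK (string with @)
  active: OK (boolean)

Result: VALID

VALID


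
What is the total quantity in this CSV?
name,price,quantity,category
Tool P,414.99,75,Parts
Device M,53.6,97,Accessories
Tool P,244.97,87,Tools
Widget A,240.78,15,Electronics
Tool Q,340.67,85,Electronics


Computing total quantity:
Values: [75, 97, 87, 15, 85]
Sum = 359

359


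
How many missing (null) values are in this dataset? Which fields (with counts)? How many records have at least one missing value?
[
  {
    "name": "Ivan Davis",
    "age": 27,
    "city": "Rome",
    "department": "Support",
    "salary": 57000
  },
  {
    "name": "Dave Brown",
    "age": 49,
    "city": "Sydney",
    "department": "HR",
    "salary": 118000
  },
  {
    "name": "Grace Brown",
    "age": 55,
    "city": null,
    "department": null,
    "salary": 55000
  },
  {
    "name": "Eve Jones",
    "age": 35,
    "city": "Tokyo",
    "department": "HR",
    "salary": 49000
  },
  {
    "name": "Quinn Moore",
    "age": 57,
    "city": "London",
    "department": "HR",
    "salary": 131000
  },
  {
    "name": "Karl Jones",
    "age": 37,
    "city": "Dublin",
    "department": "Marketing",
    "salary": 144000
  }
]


Checking for missing (null) values in 6 records:

  Ivan Davis: complete
  Dave Brown: complete
  Grace Brown: city, department
  Eve Jones: complete
  Quinn Moore: complete
  Karl Jones: complete

Per field:
  name: 0 missing
  age: 0 missing
  city: 1 missing
  department: 1 missing
  salary: 0 missing

Total missing values: 2
Records with any missing: 1

2 missing values (city: 1, department: 1); 1 incomplete records


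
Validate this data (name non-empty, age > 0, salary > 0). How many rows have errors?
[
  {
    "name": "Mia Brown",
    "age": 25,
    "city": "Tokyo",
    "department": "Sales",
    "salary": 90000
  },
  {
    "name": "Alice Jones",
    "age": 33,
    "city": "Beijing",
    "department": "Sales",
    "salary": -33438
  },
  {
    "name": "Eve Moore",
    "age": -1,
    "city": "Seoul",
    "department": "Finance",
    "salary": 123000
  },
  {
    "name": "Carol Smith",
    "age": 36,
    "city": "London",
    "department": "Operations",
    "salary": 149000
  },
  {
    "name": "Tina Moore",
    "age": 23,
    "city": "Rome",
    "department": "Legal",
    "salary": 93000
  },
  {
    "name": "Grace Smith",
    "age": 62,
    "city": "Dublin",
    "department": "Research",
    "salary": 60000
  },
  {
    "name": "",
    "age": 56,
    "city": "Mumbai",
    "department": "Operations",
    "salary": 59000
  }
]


Validating 7 records:
Rules: name non-empty, age > 0, salary > 0

  Row 1 (Mia Brown): OK
  Row 2 (Alice Jones): negative salary: -33438
  Row 3 (Eve Moore): negative age: -1
  Row 4 (Carol Smith): OK
  Row 5 (Tina Moore): OK
  Row 6 (Grace Smith): OK
  Row 7 (???): empty name

Total errors: 3

3 errors


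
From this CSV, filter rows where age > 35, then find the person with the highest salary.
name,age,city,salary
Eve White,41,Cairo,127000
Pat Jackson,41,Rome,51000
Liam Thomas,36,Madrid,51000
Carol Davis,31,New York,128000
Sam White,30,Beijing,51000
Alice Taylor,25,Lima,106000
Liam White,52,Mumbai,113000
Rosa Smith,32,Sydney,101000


Filter: age > 35
Sort by: salary (descending)

Filtered records (4):
  Eve White, age 41, salary $127000
  Liam White, age 52, salary $113000
  Pat Jackson, age 41, salary $51000
  Liam Thomas, age 36, salary $51000

Highest salary: Eve White ($127000)

Eve White


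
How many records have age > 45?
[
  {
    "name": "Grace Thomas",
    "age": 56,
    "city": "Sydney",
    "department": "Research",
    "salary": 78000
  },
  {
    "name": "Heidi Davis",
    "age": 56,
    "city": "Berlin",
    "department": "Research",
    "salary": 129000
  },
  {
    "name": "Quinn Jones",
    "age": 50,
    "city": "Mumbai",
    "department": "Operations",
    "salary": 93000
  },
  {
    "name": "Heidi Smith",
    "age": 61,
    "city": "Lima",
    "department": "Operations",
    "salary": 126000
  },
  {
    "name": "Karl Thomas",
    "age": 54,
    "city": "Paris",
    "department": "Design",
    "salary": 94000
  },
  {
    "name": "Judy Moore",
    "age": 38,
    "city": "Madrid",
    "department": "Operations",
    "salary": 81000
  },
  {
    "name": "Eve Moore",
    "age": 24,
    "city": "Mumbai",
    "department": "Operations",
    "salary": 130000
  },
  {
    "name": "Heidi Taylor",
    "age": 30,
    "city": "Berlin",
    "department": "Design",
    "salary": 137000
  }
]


Data: 8 records
Condition: age > 45

Checking each record:
  Grace Thomas: 56 MATCH
  Heidi Davis: 56 MATCH
  Quinn Jones: 50 MATCH
  Heidi Smith: 61 MATCH
  Karl Thomas: 54 MATCH
  Judy Moore: 38
  Eve Moore: 24
  Heidi Taylor: 30

Count: 5

5


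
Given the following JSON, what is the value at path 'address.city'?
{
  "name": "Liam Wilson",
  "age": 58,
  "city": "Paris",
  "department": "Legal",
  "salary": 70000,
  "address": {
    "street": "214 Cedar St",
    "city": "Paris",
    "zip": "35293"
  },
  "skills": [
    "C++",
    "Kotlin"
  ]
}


Query: address.city
Path: address -> city
Value: Paris

Paris


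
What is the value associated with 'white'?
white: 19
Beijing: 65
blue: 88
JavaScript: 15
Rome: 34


Looking up key 'white'
Value: 19

19


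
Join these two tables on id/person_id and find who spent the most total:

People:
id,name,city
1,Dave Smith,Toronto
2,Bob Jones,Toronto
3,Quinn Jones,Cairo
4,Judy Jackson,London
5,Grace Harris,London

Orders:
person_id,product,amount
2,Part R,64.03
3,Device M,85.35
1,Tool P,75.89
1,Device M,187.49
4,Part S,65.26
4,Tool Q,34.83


Join on: people.id = orders.person_id

Joined rows:
  Bob Jones (Toronto) bought Part R for $64.03
  Quinn Jones (Cairo) bought Device M for $85.35
  Dave Smith (Toronto) bought Tool P for $75.89
  Dave Smith (Toronto) bought Device M for $187.49
  Judy Jackson (London) bought Part S for $65.26
  Judy Jackson (London) bought Tool Q for $34.83

Total per person:
  Dave Smith: $263.38
  Judy Jackson: $100.09
  Quinn Jones: $85.35
  Bob Jones: $64.03

Top spender: Dave Smith ($263.38)

Dave Smith ($263.38)


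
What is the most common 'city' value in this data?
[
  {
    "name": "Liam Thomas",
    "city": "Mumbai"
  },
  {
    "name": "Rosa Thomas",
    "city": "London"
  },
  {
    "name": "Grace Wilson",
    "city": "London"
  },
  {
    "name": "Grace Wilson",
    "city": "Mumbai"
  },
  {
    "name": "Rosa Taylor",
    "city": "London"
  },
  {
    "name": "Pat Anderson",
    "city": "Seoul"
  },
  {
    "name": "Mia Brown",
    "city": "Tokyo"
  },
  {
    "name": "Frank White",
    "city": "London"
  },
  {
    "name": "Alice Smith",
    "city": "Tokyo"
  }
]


Counting 'city' values across 9 records:

  London: 4 ####
  Mumbai: 2 ##
  Tokyo: 2 ##
  Seoul: 1 #

Most common: London (4 times)

London (4 times)


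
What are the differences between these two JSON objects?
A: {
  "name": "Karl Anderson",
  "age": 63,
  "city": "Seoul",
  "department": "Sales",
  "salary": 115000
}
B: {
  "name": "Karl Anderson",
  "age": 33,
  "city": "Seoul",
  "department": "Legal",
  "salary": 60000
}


Comparing each field (in key order):
  name: same
  age: DIFFERENT
  city: same
  department: DIFFERENT
  salary: DIFFERENT
Differences:
  age: 63 -> 33
  department: Sales -> Legal
  salary: 115000 -> 60000

3 field(s) changed

3 changes: age, department, salary


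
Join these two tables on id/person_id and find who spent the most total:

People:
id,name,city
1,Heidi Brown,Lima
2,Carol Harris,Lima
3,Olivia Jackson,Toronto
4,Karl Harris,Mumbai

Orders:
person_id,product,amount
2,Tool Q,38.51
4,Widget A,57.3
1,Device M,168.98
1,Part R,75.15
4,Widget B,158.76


Join on: people.id = orders.person_id

Joined rows:
  Carol Harris (Lima) bought Tool Q for $38.51
  Karl Harris (Mumbai) bought Widget A for $57.3
  Heidi Brown (Lima) bought Device M for $168.98
  Heidi Brown (Lima) bought Part R for $75.15
  Karl Harris (Mumbai) bought Widget B for $158.76

Total per person:
  Heidi Brown: $244.13
  Karl Harris: $216.06
  Carol Harris: $38.51

Top spender: Heidi Brown ($244.13)

Heidi Brown ($244.13)


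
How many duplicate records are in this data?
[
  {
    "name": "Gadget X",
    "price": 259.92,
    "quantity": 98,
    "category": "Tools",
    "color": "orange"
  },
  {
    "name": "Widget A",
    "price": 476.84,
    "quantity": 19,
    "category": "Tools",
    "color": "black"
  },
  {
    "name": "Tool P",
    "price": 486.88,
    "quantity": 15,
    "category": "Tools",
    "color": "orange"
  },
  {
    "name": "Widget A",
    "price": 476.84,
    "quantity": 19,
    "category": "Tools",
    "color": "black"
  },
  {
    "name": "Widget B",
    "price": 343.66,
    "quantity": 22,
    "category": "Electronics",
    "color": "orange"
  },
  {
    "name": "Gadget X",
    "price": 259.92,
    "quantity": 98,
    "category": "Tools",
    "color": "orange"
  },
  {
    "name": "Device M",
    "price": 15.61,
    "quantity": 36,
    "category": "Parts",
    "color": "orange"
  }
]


Checking 7 records for duplicates:

  Row 1: Gadget X ($259.92, qty 98)
  Row 2: Widget A ($476.84, qty 19)
  Row 3: Tool P ($486.88, qty 15)
  Row 4: Widget A ($476.84, qty 19) <-- DUPLICATE
  Row 5: Widget B ($343.66, qty 22)
  Row 6: Gadget X ($259.92, qty 98) <-- DUPLICATE
  Row 7: Device M ($15.61, qty 36)

Duplicates found: 2
Unique records: 5

2 duplicates, 5 unique


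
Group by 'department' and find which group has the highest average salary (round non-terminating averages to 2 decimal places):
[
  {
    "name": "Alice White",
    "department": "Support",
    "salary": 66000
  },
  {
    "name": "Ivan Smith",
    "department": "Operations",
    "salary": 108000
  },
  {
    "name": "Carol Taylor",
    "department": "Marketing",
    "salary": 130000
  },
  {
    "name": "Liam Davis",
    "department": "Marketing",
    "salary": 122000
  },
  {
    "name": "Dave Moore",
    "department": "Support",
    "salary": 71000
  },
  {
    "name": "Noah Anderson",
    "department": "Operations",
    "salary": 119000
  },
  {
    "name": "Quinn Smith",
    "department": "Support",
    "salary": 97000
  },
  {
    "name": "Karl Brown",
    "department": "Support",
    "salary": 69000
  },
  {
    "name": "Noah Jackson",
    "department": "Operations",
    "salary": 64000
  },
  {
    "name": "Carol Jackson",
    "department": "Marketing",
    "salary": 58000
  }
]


Group by: department

Groups:
  Marketing: 3 people, avg salary = 310000/3 ≈ $103333.33
  Operations: 3 people, avg salary = 291000/3 = $97000
  Support: 4 people, avg salary = 303000/4 = $75750

Highest average salary: Marketing (≈$103333.33)

Marketing (≈$103333.33)


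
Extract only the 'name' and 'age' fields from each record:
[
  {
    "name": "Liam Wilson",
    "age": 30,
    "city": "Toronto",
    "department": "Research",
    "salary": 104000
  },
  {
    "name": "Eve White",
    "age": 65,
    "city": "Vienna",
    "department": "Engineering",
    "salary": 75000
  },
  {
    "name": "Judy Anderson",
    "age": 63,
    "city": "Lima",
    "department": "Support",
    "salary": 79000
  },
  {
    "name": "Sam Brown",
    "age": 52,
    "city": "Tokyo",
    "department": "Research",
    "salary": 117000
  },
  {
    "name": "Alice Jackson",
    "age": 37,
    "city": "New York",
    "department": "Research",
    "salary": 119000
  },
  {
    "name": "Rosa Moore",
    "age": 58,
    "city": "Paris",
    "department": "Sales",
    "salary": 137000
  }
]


Original: 6 records with fields: name, age, city, department, salary
Keep: ['name', 'age']
Drop: ['city', 'department', 'salary']
Result: 6 records, 2 fields each

[
  {
    "name": "Liam Wilson",
    "age": 30
  },
  {
    "name": "Eve White",
    "age": 65
  },
  {
    "name": "Judy Anderson",
    "age": 63
  },
  {
    "name": "Sam Brown",
    "age": 52
  },
  {
    "name": "Alice Jackson",
    "age": 37
  },
  {
    "name": "Rosa Moore",
    "age": 58
  }
]


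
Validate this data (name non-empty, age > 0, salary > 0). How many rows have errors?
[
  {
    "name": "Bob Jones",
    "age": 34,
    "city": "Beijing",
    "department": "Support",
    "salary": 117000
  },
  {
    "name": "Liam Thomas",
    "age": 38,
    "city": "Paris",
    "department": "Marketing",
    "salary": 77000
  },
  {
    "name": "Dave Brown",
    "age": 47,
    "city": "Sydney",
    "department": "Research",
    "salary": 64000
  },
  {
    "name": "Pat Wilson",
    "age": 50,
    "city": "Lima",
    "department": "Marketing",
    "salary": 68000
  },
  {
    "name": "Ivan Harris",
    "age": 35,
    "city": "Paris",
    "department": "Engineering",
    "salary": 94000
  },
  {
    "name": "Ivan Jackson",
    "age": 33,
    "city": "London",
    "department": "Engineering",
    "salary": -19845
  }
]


Validating 6 records:
Rules: name non-empty, age > 0, salary > 0

  Row 1 (Bob Jones): OK
  Row 2 (Liam Thomas): OK
  Row 3 (Dave Brown): OK
  Row 4 (Pat Wilson): OK
  Row 5 (Ivan Harris): OK
  Row 6 (Ivan Jackson): negative salary: -19845

Total errors: 1

1 errors


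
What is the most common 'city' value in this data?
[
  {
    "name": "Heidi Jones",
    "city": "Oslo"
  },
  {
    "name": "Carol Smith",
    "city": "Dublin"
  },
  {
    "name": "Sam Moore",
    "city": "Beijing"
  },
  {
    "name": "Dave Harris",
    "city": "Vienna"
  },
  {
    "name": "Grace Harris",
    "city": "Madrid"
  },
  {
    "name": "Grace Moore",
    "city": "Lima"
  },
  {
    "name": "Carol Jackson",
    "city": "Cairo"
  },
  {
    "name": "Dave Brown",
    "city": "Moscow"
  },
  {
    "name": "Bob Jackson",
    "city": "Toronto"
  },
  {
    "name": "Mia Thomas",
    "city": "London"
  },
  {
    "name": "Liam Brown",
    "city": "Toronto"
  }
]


Counting 'city' values across 11 records:

  Toronto: 2 ##
  Oslo: 1 #
  Dublin: 1 #
  Beijing: 1 #
  Vienna: 1 #
  Madrid: 1 #
  Lima: 1 #
  Cairo: 1 #
  Moscow: 1 #
  London: 1 #

Most common: Toronto (2 times)

Toronto (2 times)


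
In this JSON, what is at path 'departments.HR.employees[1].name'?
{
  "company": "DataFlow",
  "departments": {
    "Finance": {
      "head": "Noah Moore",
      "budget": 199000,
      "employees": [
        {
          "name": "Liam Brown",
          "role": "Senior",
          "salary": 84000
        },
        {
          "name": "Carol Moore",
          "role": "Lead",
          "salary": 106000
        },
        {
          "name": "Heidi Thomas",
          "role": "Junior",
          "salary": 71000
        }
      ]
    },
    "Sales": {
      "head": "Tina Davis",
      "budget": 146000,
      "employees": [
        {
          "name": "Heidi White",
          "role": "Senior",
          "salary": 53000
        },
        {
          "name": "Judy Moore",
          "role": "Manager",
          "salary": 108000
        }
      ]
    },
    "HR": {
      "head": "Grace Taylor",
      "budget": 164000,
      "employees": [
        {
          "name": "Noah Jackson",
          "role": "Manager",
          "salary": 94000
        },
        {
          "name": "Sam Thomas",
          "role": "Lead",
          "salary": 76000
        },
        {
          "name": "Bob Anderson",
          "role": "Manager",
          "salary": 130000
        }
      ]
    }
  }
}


Path: departments.HR.employees[1].name

Navigate:
  -> departments
  -> HR
  -> employees[1].name = 'Sam Thomas'

Sam Thomas


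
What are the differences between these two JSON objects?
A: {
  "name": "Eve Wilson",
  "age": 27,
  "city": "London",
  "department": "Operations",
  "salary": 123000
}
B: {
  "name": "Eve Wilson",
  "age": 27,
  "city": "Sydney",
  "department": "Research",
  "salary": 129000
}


Comparing each field (in key order):
  name: same
  age: same
  city: DIFFERENT
  department: DIFFERENT
  salary: DIFFERENT
Differences:
  city: London -> Sydney
  department: Operations -> Research
  salary: 123000 -> 129000

3 field(s) changed

3 changes: city, department, salary


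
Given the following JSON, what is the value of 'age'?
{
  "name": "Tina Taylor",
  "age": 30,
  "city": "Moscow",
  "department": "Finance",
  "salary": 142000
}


Looking up field 'age'
Value: 30

30


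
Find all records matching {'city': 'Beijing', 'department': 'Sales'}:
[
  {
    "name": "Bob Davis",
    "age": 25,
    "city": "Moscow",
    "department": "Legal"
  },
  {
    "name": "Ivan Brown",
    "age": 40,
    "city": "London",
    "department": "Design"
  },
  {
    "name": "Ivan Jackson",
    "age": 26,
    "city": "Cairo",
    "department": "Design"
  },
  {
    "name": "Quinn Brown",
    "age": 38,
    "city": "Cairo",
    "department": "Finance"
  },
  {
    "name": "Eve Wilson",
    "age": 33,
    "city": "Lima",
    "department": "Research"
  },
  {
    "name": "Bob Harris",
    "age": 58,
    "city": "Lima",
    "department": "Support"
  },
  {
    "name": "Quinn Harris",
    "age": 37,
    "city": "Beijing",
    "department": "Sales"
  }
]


Search criteria: {'city': 'Beijing', 'department': 'Sales'}

Checking 7 records:
  Bob Davis: {city: Moscow, department: Legal}
  Ivan Brown: {city: London, department: Design}
  Ivan Jackson: {city: Cairo, department: Design}
  Quinn Brown: {city: Cairo, department: Finance}
  Eve Wilson: {city: Lima, department: Research}
  Bob Harris: {city: Lima, department: Support}
  Quinn Harris: {city: Beijing, department: Sales} <-- MATCH

Matches: ["Quinn Harris"]

["Quinn Harris"]


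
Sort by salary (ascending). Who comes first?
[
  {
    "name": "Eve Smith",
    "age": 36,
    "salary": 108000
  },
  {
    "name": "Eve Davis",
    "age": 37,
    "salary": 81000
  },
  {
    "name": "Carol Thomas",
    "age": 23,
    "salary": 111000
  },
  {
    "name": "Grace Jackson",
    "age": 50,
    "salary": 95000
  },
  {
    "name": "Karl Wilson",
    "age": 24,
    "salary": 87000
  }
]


Sort by: salary (ascending)

Sorted order:
  1. Eve Davis (salary = 81000)
  2. Karl Wilson (salary = 87000)
  3. Grace Jackson (salary = 95000)
  4. Eve Smith (salary = 108000)
  5. Carol Thomas (salary = 111000)

First: Eve Davis

Eve Davis


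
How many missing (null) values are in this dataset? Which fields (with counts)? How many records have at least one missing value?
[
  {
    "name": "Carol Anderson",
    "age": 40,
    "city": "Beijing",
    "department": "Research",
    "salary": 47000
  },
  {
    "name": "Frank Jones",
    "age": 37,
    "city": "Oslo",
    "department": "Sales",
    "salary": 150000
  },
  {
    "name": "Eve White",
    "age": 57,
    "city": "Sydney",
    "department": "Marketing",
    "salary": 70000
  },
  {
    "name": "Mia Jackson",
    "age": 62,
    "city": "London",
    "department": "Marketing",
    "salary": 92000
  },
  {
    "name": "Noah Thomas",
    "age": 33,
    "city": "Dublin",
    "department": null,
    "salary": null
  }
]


Checking for missing (null) values in 5 records:

  Carol Anderson: complete
  Frank Jones: complete
  Eve White: complete
  Mia Jackson: complete
  Noah Thomas: department, salary

Per field:
  name: 0 missing
  age: 0 missing
  city: 0 missing
  department: 1 missing
  salary: 1 missing

Total missing values: 2
Records with any missing: 1

2 missing values (department: 1, salary: 1); 1 incomplete records


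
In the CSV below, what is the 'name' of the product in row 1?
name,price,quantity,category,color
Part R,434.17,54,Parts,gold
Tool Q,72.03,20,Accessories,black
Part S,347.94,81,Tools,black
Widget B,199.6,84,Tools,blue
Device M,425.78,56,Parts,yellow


Query: Row 1 ('Part R'), column 'name'
Value: Part R

Part R


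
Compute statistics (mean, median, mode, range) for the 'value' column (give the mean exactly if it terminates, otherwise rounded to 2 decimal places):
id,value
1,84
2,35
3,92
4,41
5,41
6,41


Data: [84, 35, 92, 41, 41, 41]
Count: 6
Sum: 334
Mean: 334/6 ≈ 55.67 (rounded to 2 decimal places)
Sorted: [35, 41, 41, 41, 84, 92]
Median: 41.0
Mode: 41 (3 times)
Range: 92 - 35 = 57
Min: 35, Max: 92

mean≈55.67, median=41.0, mode=41, range=57


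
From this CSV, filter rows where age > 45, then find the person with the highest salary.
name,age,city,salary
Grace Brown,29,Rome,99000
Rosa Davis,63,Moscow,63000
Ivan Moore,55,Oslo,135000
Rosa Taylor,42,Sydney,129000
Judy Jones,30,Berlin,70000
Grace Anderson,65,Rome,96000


Filter: age > 45
Sort by: salary (descending)

Filtered records (3):
  Ivan Moore, age 55, salary $135000
  Grace Anderson, age 65, salary $96000
  Rosa Davis, age 63, salary $63000

Highest salary: Ivan Moore ($135000)

Ivan Moore


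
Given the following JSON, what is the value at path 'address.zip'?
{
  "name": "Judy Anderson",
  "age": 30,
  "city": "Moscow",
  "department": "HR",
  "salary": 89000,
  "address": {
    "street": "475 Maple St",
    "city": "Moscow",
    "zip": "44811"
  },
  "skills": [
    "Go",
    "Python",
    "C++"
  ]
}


Query: address.zip
Path: address -> zip
Value: 44811

44811


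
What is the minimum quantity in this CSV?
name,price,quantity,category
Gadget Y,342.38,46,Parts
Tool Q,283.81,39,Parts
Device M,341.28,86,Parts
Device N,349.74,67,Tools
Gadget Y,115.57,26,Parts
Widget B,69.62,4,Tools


Computing minimum quantity:
Values: [46, 39, 86, 67, 26, 4]
Min = 4

4


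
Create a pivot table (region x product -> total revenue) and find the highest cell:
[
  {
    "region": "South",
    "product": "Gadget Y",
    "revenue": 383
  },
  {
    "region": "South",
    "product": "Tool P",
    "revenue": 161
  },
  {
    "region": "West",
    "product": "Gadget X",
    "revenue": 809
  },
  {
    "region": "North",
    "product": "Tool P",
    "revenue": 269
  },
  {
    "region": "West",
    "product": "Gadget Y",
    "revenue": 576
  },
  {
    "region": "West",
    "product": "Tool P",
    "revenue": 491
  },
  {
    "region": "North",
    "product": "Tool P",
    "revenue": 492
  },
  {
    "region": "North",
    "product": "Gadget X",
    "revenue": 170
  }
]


Pivot: region (rows) x product (columns) -> total revenue

     Gadget X      Gadget Y      Tool P      
North          170             0           761  
South            0           383           161  
West           809           576           491  

Highest: West / Gadget X = $809

West / Gadget X = $809


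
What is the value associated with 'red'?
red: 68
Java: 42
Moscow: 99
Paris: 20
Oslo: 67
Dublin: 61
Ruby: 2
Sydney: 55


Looking up key 'red'
Value: 68

68


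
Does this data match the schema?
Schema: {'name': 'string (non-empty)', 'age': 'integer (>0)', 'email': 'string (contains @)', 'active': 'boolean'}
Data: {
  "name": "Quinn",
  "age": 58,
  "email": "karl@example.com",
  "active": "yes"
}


Validating each field against schema:
  name: OK (non-empty string)
  age: OK (positive integer)
  email: OK (string with @)
  active: FAIL ("yes" is not a boolean)

Result: INVALID (1 error: active)

INVALID (1 error: active)


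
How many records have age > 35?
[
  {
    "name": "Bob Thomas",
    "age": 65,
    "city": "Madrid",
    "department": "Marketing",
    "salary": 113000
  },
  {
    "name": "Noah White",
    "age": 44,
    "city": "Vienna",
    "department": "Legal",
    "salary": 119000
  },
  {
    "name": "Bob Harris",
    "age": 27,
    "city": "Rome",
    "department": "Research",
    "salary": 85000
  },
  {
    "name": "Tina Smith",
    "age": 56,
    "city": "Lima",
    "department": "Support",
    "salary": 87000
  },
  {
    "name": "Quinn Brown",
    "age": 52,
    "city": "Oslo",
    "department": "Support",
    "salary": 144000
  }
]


Data: 5 records
Condition: age > 35

Checking each record:
  Bob Thomas: 65 MATCH
  Noah White: 44 MATCH
  Bob Harris: 27
  Tina Smith: 56 MATCH
  Quinn Brown: 52 MATCH

Count: 4

4


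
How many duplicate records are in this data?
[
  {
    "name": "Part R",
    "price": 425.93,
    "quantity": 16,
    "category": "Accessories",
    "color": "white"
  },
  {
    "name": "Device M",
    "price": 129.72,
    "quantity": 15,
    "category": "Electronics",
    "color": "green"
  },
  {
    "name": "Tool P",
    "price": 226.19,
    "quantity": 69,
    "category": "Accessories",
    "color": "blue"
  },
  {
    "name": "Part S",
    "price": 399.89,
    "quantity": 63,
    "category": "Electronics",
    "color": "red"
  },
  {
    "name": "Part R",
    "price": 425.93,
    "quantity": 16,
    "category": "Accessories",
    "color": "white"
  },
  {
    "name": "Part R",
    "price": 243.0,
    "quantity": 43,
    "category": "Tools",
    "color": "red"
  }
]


Checking 6 records for duplicates:

  Row 1: Part R ($425.93, qty 16)
  Row 2: Device M ($129.72, qty 15)
  Row 3: Tool P ($226.19, qty 69)
  Row 4: Part S ($399.89, qty 63)
  Row 5: Part R ($425.93, qty 16) <-- DUPLICATE
  Row 6: Part R ($243.0, qty 43)

Duplicates found: 1
Unique records: 5

1 duplicates, 5 unique


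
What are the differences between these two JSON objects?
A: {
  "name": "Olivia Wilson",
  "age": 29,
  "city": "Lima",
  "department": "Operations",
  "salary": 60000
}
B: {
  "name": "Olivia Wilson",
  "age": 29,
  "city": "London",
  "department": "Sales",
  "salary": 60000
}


Comparing each field (in key order):
  name: same
  age: same
  city: DIFFERENT
  department: DIFFERENT
  salary: same
Differences:
  city: Lima -> London
  department: Operations -> Sales

2 field(s) changed

2 changes: city, department


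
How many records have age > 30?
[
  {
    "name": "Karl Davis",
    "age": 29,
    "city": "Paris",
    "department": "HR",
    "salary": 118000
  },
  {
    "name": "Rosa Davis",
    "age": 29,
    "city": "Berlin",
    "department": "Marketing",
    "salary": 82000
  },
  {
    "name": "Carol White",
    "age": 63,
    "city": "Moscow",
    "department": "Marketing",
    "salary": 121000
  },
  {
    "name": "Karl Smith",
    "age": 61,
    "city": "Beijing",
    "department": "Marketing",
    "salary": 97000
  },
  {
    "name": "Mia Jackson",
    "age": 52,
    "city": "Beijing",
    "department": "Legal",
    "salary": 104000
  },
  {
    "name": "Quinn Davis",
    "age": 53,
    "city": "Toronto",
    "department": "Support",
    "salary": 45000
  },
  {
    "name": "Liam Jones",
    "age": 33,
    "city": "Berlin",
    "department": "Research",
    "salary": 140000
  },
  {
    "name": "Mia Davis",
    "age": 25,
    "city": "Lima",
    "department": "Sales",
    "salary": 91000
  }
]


Data: 8 records
Condition: age > 30

Checking each record:
  Karl Davis: 29
  Rosa Davis: 29
  Carol White: 63 MATCH
  Karl Smith: 61 MATCH
  Mia Jackson: 52 MATCH
  Quinn Davis: 53 MATCH
  Liam Jones: 33 MATCH
  Mia Davis: 25

Count: 5

5


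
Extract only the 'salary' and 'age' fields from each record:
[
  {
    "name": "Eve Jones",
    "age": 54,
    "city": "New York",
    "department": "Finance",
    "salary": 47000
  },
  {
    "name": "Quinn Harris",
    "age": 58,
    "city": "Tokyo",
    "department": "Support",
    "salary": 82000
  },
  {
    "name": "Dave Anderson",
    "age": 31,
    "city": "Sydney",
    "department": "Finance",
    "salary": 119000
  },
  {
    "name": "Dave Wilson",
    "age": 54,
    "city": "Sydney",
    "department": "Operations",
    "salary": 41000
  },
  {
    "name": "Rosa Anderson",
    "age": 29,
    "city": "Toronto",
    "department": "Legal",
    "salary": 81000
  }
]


Original: 5 records with fields: name, age, city, department, salary
Keep: ['salary', 'age']
Drop: ['name', 'city', 'department']
Result: 5 records, 2 fields each

[
  {
    "salary": 47000,
    "age": 54
  },
  {
    "salary": 82000,
    "age": 58
  },
  {
    "salary": 119000,
    "age": 31
  },
  {
    "salary": 41000,
    "age": 54
  },
  {
    "salary": 81000,
    "age": 29
  }
]


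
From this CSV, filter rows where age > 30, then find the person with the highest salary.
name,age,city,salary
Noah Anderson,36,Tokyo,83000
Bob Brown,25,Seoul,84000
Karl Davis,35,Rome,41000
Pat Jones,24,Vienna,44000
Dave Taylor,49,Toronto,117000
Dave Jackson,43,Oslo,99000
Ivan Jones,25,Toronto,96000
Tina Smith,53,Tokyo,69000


Filter: age > 30
Sort by: salary (descending)

Filtered records (5):
  Dave Taylor, age 49, salary $117000
  Dave Jackson, age 43, salary $99000
  Noah Anderson, age 36, salary $83000
  Tina Smith, age 53, salary $69000
  Karl Davis, age 35, salary $41000

Highest salary: Dave Taylor ($117000)

Dave Taylor
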